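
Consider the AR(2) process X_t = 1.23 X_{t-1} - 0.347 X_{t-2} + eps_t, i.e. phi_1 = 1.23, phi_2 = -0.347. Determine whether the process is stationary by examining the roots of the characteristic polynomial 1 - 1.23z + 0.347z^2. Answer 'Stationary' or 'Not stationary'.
\text{Stationary}

The AR(p) characteristic polynomial is P(z) = 1 - 1.23z + 0.347z^2.
Stationarity requires all roots to lie outside the unit circle, i.e. |z| > 1 for every root.
Set 1 + (-1.23) z + (0.347) z^2 = 0, i.e. a z^2 + b z + c = 0 with a = 0.347, b = -1.23, c = 1.
Discriminant D = b^2 - 4ac = (-1.23)^2 - 4*(0.347)*1 = 1.5129 - (1.388) = 0.1249.
D >= 0, so the roots are real: z = (-b +/- sqrt(D)) / (2a) = (1.23 +/- 0.353412) / (0.694).
  z_1 = (1.23 + 0.353412) / (0.694) = 2.2816,   |z_1| = 2.2816.
  z_2 = (1.23 - 0.353412) / (0.694) = 1.2631,   |z_2| = 1.2631.
Moduli of all roots: 2.2816, 1.2631.
All moduli strictly greater than 1? Yes.
Verdict: Stationary.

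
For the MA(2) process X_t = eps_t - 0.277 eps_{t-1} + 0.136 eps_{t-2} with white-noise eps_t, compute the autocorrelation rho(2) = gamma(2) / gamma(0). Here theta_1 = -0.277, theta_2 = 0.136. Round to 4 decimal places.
\rho(2) = 0.1242

For an MA(q) process with theta_0 = 1, the autocovariance is
  gamma(k) = sigma^2 * sum_{i=0..q-k} theta_i * theta_{i+k},
and rho(k) = gamma(k) / gamma(0). Sigma^2 cancels.
  numerator   = (1)*(0.136) = 0.136.
  denominator = (1)^2 + (-0.277)^2 + (0.136)^2 = 1.095225.
  rho(2) = 0.136 / 1.095225 = 0.1242.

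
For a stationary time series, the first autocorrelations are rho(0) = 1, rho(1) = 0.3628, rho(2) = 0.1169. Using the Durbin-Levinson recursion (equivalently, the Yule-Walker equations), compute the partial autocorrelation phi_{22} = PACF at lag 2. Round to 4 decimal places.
\phi_{22} = -0.0170

The PACF at lag k is phi_{kk}, the last component of the solution
to the Yule-Walker system G_k phi = r_k where
  (G_k)_{ij} = rho(|i - j|), (r_k)_i = rho(i), i,j = 1..k.
Equivalently, Durbin-Levinson gives phi_{kk} iteratively:
  phi_{11} = rho(1)
  phi_{kk} = [rho(k) - sum_{j=1..k-1} phi_{k-1,j} rho(k-j)]
            / [1 - sum_{j=1..k-1} phi_{k-1,j} rho(j)],
  phi_{k,j} = phi_{k-1,j} - phi_{kk} phi_{k-1,k-j},  j = 1..k-1.
Step k = 1:
  phi_11 = rho(1) = 0.3628.
Step k = 2:
  phi_22 = [rho(2) - phi_11 rho(1)] / [1 - phi_11 rho(1)] = [0.1169 - (0.3628)(0.3628)] / [1 - (0.3628)(0.3628)]
         = -0.01472384 / 0.86837616 = -0.017.
Therefore phi_{22} = -0.0170.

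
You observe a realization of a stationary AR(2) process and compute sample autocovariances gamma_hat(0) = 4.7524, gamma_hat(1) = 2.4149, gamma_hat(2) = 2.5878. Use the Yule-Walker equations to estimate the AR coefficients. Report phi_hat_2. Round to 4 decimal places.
\hat\phi_{2} = 0.3860

The Yule-Walker equations for an AR(p) process read, in matrix form,
  Gamma_p phi = r_p,   with   (Gamma_p)_{ij} = gamma(|i - j|),
                       (r_p)_i = gamma(i),   i,j = 1..p.
Substitute the sample gammas (Toeplitz matrix and right-hand side of size 2):
  Gamma_p = [[4.7524, 2.4149], [2.4149, 4.7524]]
  r_p     = [2.4149, 2.5878]
Written out:
  4.7524 phi_1 + 2.4149 phi_2 = 2.4149
  2.4149 phi_1 + 4.7524 phi_2 = 2.5878
Solve by Cramer's rule:
  det = gamma(0)^2 - gamma(1)^2 = (4.7524)^2 - (2.4149)^2 = 22.58530576 - 5.83174201 = 16.75356375
  phi_hat_1 = [gamma(1) gamma(0) - gamma(1) gamma(2)] / det = [(2.4149)(4.7524) - (2.4149)(2.5878)] / 16.75356375 = 5.22729254 / 16.75356375 = 0.312
  phi_hat_2 = [gamma(0) gamma(2) - gamma(1)^2] / det = [(4.7524)(2.5878) - (2.4149)^2] / 16.75356375 = 6.46651871 / 16.75356375 = 0.386
So phi_hat = [0.3120, 0.3860].
Therefore phi_hat_2 = 0.3860.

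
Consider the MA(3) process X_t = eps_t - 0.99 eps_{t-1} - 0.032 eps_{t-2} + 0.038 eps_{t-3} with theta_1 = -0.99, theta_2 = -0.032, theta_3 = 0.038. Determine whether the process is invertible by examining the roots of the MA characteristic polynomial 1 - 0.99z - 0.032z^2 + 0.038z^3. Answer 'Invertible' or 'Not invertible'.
\text{Invertible}

The MA(q) characteristic polynomial is P(z) = 1 - 0.99z - 0.032z^2 + 0.038z^3.
Invertibility requires all roots to lie outside the unit circle, i.e. |z| > 1 for every root.
Degree 3: look for a simple real root z0 first, then factor out (1 - z/z0) and solve the remaining quadratic.
Testing z0 = 5: P(5) = 1 + (-0.99)(5) + (-0.032)(5)^2 + (0.038)(5)^3
  = 1 + (-4.95) + (-0.8) + (4.75) = 0.  So z_0 = 5 is a root, |z_0| = 5.
Divide out the factor (1 - 0.2 z) = (1 - z/z0) (since 1/z0 = 0.2):
  P(z) = (1 - 0.2 z)(1 + (-0.79) z + (-0.19) z^2)
  [check: z-coef -0.79 - (0.2) = -0.99; z^2-coef -0.19 - (0.2)(-0.79) = -0.032; z^3-coef -(0.2)(-0.19) = 0.038.]
Remaining roots from the quadratic factor 1 + (-0.79) z + (-0.19) z^2:
  Set 1 + (-0.79) z + (-0.19) z^2 = 0, i.e. a z^2 + b z + c = 0 with a = -0.19, b = -0.79, c = 1.
  Discriminant D = b^2 - 4ac = (-0.79)^2 - 4*(-0.19)*1 = 0.6241 - (-0.76) = 1.3841.
  D >= 0, so the roots are real: z = (-b +/- sqrt(D)) / (2a) = (0.79 +/- 1.176478) / (-0.38).
    z_1 = (0.79 + 1.176478) / (-0.38) = -5.1749,   |z_1| = 5.1749.
    z_2 = (0.79 - 1.176478) / (-0.38) = 1.017,   |z_2| = 1.017.
Moduli of all roots: 5.0000, 5.1749, 1.0170.
All moduli strictly greater than 1? Yes.
Verdict: Invertible.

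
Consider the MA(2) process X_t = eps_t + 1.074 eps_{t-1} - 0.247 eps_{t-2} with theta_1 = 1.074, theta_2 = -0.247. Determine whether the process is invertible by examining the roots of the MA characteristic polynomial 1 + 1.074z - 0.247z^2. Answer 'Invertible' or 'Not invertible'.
\text{Not invertible}

The MA(q) characteristic polynomial is P(z) = 1 + 1.074z - 0.247z^2.
Invertibility requires all roots to lie outside the unit circle, i.e. |z| > 1 for every root.
Set 1 + (1.074) z + (-0.247) z^2 = 0, i.e. a z^2 + b z + c = 0 with a = -0.247, b = 1.074, c = 1.
Discriminant D = b^2 - 4ac = (1.074)^2 - 4*(-0.247)*1 = 1.153476 - (-0.988) = 2.141476.
D >= 0, so the roots are real: z = (-b +/- sqrt(D)) / (2a) = (-1.074 +/- 1.463378) / (-0.494).
  z_1 = (-1.074 + 1.463378) / (-0.494) = -0.7882,   |z_1| = 0.7882.
  z_2 = (-1.074 - 1.463378) / (-0.494) = 5.1364,   |z_2| = 5.1364.
Moduli of all roots: 0.7882, 5.1364.
All moduli strictly greater than 1? No.
Verdict: Not invertible.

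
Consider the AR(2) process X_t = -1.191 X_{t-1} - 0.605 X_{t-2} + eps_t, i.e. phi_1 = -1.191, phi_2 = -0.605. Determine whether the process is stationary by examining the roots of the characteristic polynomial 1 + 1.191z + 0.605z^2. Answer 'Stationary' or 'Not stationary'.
\text{Stationary}

The AR(p) characteristic polynomial is P(z) = 1 + 1.191z + 0.605z^2.
Stationarity requires all roots to lie outside the unit circle, i.e. |z| > 1 for every root.
Set 1 + (1.191) z + (0.605) z^2 = 0, i.e. a z^2 + b z + c = 0 with a = 0.605, b = 1.191, c = 1.
Discriminant D = b^2 - 4ac = (1.191)^2 - 4*(0.605)*1 = 1.418481 - (2.42) = -1.001519.
D < 0, so the roots are the complex-conjugate pair z = (-b +/- i sqrt(-D)) / (2a) = -0.9843 +/- 0.8271i.
For a conjugate pair |z|^2 = z * conj(z) = (product of roots) = c/a = 1/(0.605) = 1.652893, so |z| = sqrt(1.652893) = 1.2856 for both roots.
Moduli of all roots: 1.2856, 1.2856.
All moduli strictly greater than 1? Yes.
Verdict: Stationary.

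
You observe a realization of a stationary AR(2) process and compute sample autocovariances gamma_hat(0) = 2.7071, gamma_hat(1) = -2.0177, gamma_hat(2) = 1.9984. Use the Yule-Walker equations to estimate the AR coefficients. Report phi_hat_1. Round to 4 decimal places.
\hat\phi_{1} = -0.4390

The Yule-Walker equations for an AR(p) process read, in matrix form,
  Gamma_p phi = r_p,   with   (Gamma_p)_{ij} = gamma(|i - j|),
                       (r_p)_i = gamma(i),   i,j = 1..p.
Substitute the sample gammas (Toeplitz matrix and right-hand side of size 2):
  Gamma_p = [[2.7071, -2.0177], [-2.0177, 2.7071]]
  r_p     = [-2.0177, 1.9984]
Written out:
  2.7071 phi_1 - 2.0177 phi_2 = -2.0177
  -2.0177 phi_1 + 2.7071 phi_2 = 1.9984
Solve by Cramer's rule:
  det = gamma(0)^2 - gamma(1)^2 = (2.7071)^2 - (-2.0177)^2 = 7.32839041 - 4.07111329 = 3.25727712
  phi_hat_1 = [gamma(1) gamma(0) - gamma(1) gamma(2)] / det = [(-2.0177)(2.7071) - (-2.0177)(1.9984)] / 3.25727712 = -1.42994399 / 3.25727712 = -0.439
  phi_hat_2 = [gamma(0) gamma(2) - gamma(1)^2] / det = [(2.7071)(1.9984) - (-2.0177)^2] / 3.25727712 = 1.33875535 / 3.25727712 = 0.411
So phi_hat = [-0.4390, 0.4110].
Therefore phi_hat_1 = -0.4390.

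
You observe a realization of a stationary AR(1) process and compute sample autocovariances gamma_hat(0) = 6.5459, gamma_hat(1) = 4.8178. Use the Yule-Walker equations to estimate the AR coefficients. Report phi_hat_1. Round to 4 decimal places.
\hat\phi_{1} = 0.7360

The Yule-Walker equations for an AR(p) process read, in matrix form,
  Gamma_p phi = r_p,   with   (Gamma_p)_{ij} = gamma(|i - j|),
                       (r_p)_i = gamma(i),   i,j = 1..p.
Substitute the sample gammas (Toeplitz matrix and right-hand side of size 1):
  Gamma_p = [[6.5459]]
  r_p     = [4.8178]
With p = 1 this is the single equation gamma(0) phi_1 = gamma(1):
  phi_hat_1 = gamma(1) / gamma(0) = 4.8178 / 6.5459 = 0.7360.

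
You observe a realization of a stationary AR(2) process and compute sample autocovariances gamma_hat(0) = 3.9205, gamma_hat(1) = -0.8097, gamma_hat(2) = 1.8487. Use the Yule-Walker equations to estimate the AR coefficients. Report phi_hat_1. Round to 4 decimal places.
\hat\phi_{1} = -0.1140

The Yule-Walker equations for an AR(p) process read, in matrix form,
  Gamma_p phi = r_p,   with   (Gamma_p)_{ij} = gamma(|i - j|),
                       (r_p)_i = gamma(i),   i,j = 1..p.
Substitute the sample gammas (Toeplitz matrix and right-hand side of size 2):
  Gamma_p = [[3.9205, -0.8097], [-0.8097, 3.9205]]
  r_p     = [-0.8097, 1.8487]
Written out:
  3.9205 phi_1 - 0.8097 phi_2 = -0.8097
  -0.8097 phi_1 + 3.9205 phi_2 = 1.8487
Solve by Cramer's rule:
  det = gamma(0)^2 - gamma(1)^2 = (3.9205)^2 - (-0.8097)^2 = 15.37032025 - 0.65561409 = 14.71470616
  phi_hat_1 = [gamma(1) gamma(0) - gamma(1) gamma(2)] / det = [(-0.8097)(3.9205) - (-0.8097)(1.8487)] / 14.71470616 = -1.67753646 / 14.71470616 = -0.114
  phi_hat_2 = [gamma(0) gamma(2) - gamma(1)^2] / det = [(3.9205)(1.8487) - (-0.8097)^2] / 14.71470616 = 6.59221426 / 14.71470616 = 0.448
So phi_hat = [-0.1140, 0.4480].
Therefore phi_hat_1 = -0.1140.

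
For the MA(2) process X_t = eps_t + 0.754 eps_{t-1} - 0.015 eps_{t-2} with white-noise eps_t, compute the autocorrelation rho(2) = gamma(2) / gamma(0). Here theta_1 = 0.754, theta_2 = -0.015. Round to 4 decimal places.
\rho(2) = -0.0096

For an MA(q) process with theta_0 = 1, the autocovariance is
  gamma(k) = sigma^2 * sum_{i=0..q-k} theta_i * theta_{i+k},
and rho(k) = gamma(k) / gamma(0). Sigma^2 cancels.
  numerator   = (1)*(-0.015) = -0.015.
  denominator = (1)^2 + (0.754)^2 + (-0.015)^2 = 1.568741.
  rho(2) = -0.015 / 1.568741 = -0.0096.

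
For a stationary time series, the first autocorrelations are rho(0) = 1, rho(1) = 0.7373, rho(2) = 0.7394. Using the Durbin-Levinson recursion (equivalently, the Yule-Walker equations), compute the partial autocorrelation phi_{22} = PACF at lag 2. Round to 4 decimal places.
\phi_{22} = 0.4290

The PACF at lag k is phi_{kk}, the last component of the solution
to the Yule-Walker system G_k phi = r_k where
  (G_k)_{ij} = rho(|i - j|), (r_k)_i = rho(i), i,j = 1..k.
Equivalently, Durbin-Levinson gives phi_{kk} iteratively:
  phi_{11} = rho(1)
  phi_{kk} = [rho(k) - sum_{j=1..k-1} phi_{k-1,j} rho(k-j)]
            / [1 - sum_{j=1..k-1} phi_{k-1,j} rho(j)],
  phi_{k,j} = phi_{k-1,j} - phi_{kk} phi_{k-1,k-j},  j = 1..k-1.
Step k = 1:
  phi_11 = rho(1) = 0.7373.
Step k = 2:
  phi_22 = [rho(2) - phi_11 rho(1)] / [1 - phi_11 rho(1)] = [0.7394 - (0.7373)(0.7373)] / [1 - (0.7373)(0.7373)]
         = 0.19578871 / 0.45638871 = 0.429.
Therefore phi_{22} = 0.4290.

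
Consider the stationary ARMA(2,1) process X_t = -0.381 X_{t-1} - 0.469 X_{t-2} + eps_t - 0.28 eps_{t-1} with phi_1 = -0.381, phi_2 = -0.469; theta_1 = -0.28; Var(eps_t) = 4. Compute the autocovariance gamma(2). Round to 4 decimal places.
\gamma(2) = -2.1999

Multiply the model equation by X_{t-k} and take expectations. With theta_0 = psi_0 = 1 and psi_j the MA(infinity) weights, this gives
  gamma(k) - sum_i phi_i gamma(k-i) = c_k,
  c_k = sigma^2 * sum_{j=k..q} theta_j psi_{j-k}   (c_k = 0 for k > q),
using gamma(-m) = gamma(m).
psi-weights needed (psi_j = theta_j + sum_i phi_i psi_{j-i}):
  psi_1 = theta_1 + phi_1 = -0.28 + (-0.381) = -0.661
Right-hand sides:
  c_0 = sigma^2 (1 + theta_1 psi_1) = 4 * (1 + (-0.28)(-0.661)) = 4 * 1.18508 = 4.74032
  c_1 = sigma^2 theta_1 = 4 * (-0.28) = -1.12
  c_2 = 0
Equations for k = 0, 1, 2 (AR order 2, c_2 = 0):
  (E0) gamma(0) = phi_1 gamma(1) + phi_2 gamma(2) + c_0
  (E1) gamma(1) = phi_1 gamma(0) + phi_2 gamma(1) + c_1
  (E2) gamma(2) = phi_1 gamma(1) + phi_2 gamma(0)
From (E1): gamma(1) = A gamma(0) + B with
  A = phi_1 / (1 - phi_2) = -0.381 / 1.469 = -0.25936,   B = c_1 / (1 - phi_2) = -1.12 / 1.469 = -0.762423.
Insert (E2) into (E0): gamma(0) (1 - phi_2^2) = phi_1 (1 + phi_2) gamma(1) + c_0.
  phi_1 (1 + phi_2) = (-0.381)(0.531) = -0.202311,   1 - phi_2^2 = 0.780039.
Replace gamma(1) by A gamma(0) + B and collect gamma(0):
  gamma(0) [0.780039 - (-0.202311)(-0.25936)] = (-0.202311)(-0.762423) + 4.74032
  gamma(0) * 0.727568 = 4.894567
  gamma(0) = 4.894567 / 0.727568 = 6.727302.
  gamma(1) = A gamma(0) + B = (-0.25936)(6.727302) + (-0.762423) = -2.507217.
  gamma(2) = phi_1 gamma(1) + phi_2 gamma(0) = (-0.381)(-2.507217) + (-0.469)(6.727302) = -2.199855.
Therefore gamma(2) = -2.1999 (to 4 decimal places).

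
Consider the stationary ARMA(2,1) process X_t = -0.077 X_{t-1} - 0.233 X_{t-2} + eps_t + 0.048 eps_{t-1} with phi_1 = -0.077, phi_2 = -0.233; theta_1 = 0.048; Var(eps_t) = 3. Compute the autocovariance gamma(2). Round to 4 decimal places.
\gamma(2) = -0.7330

Multiply the model equation by X_{t-k} and take expectations. With theta_0 = psi_0 = 1 and psi_j the MA(infinity) weights, this gives
  gamma(k) - sum_i phi_i gamma(k-i) = c_k,
  c_k = sigma^2 * sum_{j=k..q} theta_j psi_{j-k}   (c_k = 0 for k > q),
using gamma(-m) = gamma(m).
psi-weights needed (psi_j = theta_j + sum_i phi_i psi_{j-i}):
  psi_1 = theta_1 + phi_1 = 0.048 + (-0.077) = -0.029
Right-hand sides:
  c_0 = sigma^2 (1 + theta_1 psi_1) = 3 * (1 + (0.048)(-0.029)) = 3 * 0.998608 = 2.995824
  c_1 = sigma^2 theta_1 = 3 * (0.048) = 0.144
  c_2 = 0
Equations for k = 0, 1, 2 (AR order 2, c_2 = 0):
  (E0) gamma(0) = phi_1 gamma(1) + phi_2 gamma(2) + c_0
  (E1) gamma(1) = phi_1 gamma(0) + phi_2 gamma(1) + c_1
  (E2) gamma(2) = phi_1 gamma(1) + phi_2 gamma(0)
From (E1): gamma(1) = A gamma(0) + B with
  A = phi_1 / (1 - phi_2) = -0.077 / 1.233 = -0.062449,   B = c_1 / (1 - phi_2) = 0.144 / 1.233 = 0.116788.
Insert (E2) into (E0): gamma(0) (1 - phi_2^2) = phi_1 (1 + phi_2) gamma(1) + c_0.
  phi_1 (1 + phi_2) = (-0.077)(0.767) = -0.059059,   1 - phi_2^2 = 0.945711.
Replace gamma(1) by A gamma(0) + B and collect gamma(0):
  gamma(0) [0.945711 - (-0.059059)(-0.062449)] = (-0.059059)(0.116788) + 2.995824
  gamma(0) * 0.942023 = 2.988927
  gamma(0) = 2.988927 / 0.942023 = 3.172881.
  gamma(1) = A gamma(0) + B = (-0.062449)(3.172881) + (0.116788) = -0.081356.
  gamma(2) = phi_1 gamma(1) + phi_2 gamma(0) = (-0.077)(-0.081356) + (-0.233)(3.172881) = -0.733017.
Therefore gamma(2) = -0.7330 (to 4 decimal places).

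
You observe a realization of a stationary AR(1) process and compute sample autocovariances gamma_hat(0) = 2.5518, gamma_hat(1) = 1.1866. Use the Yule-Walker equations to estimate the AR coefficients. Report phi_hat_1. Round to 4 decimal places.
\hat\phi_{1} = 0.4650

The Yule-Walker equations for an AR(p) process read, in matrix form,
  Gamma_p phi = r_p,   with   (Gamma_p)_{ij} = gamma(|i - j|),
                       (r_p)_i = gamma(i),   i,j = 1..p.
Substitute the sample gammas (Toeplitz matrix and right-hand side of size 1):
  Gamma_p = [[2.5518]]
  r_p     = [1.1866]
With p = 1 this is the single equation gamma(0) phi_1 = gamma(1):
  phi_hat_1 = gamma(1) / gamma(0) = 1.1866 / 2.5518 = 0.4650.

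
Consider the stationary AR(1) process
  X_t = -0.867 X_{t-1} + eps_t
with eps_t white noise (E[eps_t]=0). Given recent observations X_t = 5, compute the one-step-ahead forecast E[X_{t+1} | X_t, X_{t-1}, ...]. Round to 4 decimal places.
E[X_{t+1} \mid \mathcal F_t] = -4.3350

For an AR(p) model X_t = c + sum_i phi_i X_{t-i} + eps_t, the
one-step-ahead conditional mean is
  E[X_{t+1} | X_t, ...] = c + sum_i phi_i X_{t+1-i}.
Substitute known values:
  E[X_{t+1} | ...] = (-0.867) * (5)
                   = -4.3350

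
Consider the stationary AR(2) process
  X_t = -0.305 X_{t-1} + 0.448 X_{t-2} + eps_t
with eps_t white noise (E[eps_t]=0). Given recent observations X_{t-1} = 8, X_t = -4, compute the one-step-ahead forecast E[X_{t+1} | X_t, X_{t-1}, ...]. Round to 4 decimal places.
E[X_{t+1} \mid \mathcal F_t] = 4.8040

For an AR(p) model X_t = c + sum_i phi_i X_{t-i} + eps_t, the
one-step-ahead conditional mean is
  E[X_{t+1} | X_t, ...] = c + sum_i phi_i X_{t+1-i}.
Substitute known values:
  E[X_{t+1} | ...] = (-0.305) * (-4) + (0.448) * (8)
                   = 4.8040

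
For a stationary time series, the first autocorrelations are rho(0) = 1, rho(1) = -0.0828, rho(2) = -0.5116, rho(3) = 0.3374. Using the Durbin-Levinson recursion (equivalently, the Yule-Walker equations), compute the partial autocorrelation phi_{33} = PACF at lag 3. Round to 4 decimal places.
\phi_{33} = 0.3179

The PACF at lag k is phi_{kk}, the last component of the solution
to the Yule-Walker system G_k phi = r_k where
  (G_k)_{ij} = rho(|i - j|), (r_k)_i = rho(i), i,j = 1..k.
Equivalently, Durbin-Levinson gives phi_{kk} iteratively:
  phi_{11} = rho(1)
  phi_{kk} = [rho(k) - sum_{j=1..k-1} phi_{k-1,j} rho(k-j)]
            / [1 - sum_{j=1..k-1} phi_{k-1,j} rho(j)],
  phi_{k,j} = phi_{k-1,j} - phi_{kk} phi_{k-1,k-j},  j = 1..k-1.
Step k = 1:
  phi_11 = rho(1) = -0.0828.
Step k = 2:
  phi_22 = [rho(2) - phi_11 rho(1)] / [1 - phi_11 rho(1)] = [-0.5116 - (-0.0828)(-0.0828)] / [1 - (-0.0828)(-0.0828)]
         = -0.51845584 / 0.99314416 = -0.522035.
  Update: phi_21 = phi_11 - phi_22 phi_11 = -0.0828 - (-0.522035)(-0.0828) = -0.126024.
Step k = 3:
  phi_33 = [rho(3) - phi_21 rho(2) - phi_22 rho(1)] / [1 - phi_21 rho(1) - phi_22 rho(2)]
    numerator   = 0.3374 - (-0.126024)(-0.5116) - (-0.522035)(-0.0828) = 0.22970139
    denominator = 1 - (-0.126024)(-0.0828) - (-0.522035)(-0.5116) = 0.72249216
  phi_33 = 0.22970139 / 0.72249216 = 0.3179.
Therefore phi_{33} = 0.3179.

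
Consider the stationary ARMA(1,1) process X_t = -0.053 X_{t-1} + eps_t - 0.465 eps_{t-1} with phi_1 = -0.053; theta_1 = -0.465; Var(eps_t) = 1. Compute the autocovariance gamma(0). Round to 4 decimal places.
\gamma(0) = 1.2691

Multiply the model equation by X_{t-k} and take expectations. With theta_0 = psi_0 = 1 and psi_j the MA(infinity) weights, this gives
  gamma(k) - sum_i phi_i gamma(k-i) = c_k,
  c_k = sigma^2 * sum_{j=k..q} theta_j psi_{j-k}   (c_k = 0 for k > q),
using gamma(-m) = gamma(m).
psi-weights needed (psi_j = theta_j + sum_i phi_i psi_{j-i}):
  psi_1 = theta_1 + phi_1 = -0.465 + (-0.053) = -0.518
Right-hand sides:
  c_0 = sigma^2 (1 + theta_1 psi_1) = 1 * (1 + (-0.465)(-0.518)) = 1 * 1.24087 = 1.24087
  c_1 = sigma^2 theta_1 = 1 * (-0.465) = -0.465
  c_2 = 0
Equations for k = 0 and k = 1 (AR order 1):
  gamma(0) = phi_1 gamma(1) + c_0
  gamma(1) = phi_1 gamma(0) + c_1
Substituting the second into the first: gamma(0) (1 - phi_1^2) = c_0 + phi_1 c_1, so
  gamma(0) = (c_0 + phi_1 c_1) / (1 - phi_1^2) = (1.24087 + (-0.053)(-0.465)) / (1 - (-0.053)^2) = 1.265515 / 0.997191 = 1.26908.
Therefore gamma(0) = 1.2691 (to 4 decimal places).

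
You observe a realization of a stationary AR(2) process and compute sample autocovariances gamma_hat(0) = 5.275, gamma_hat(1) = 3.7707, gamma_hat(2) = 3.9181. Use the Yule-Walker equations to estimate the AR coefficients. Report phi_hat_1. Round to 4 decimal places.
\hat\phi_{1} = 0.3760

The Yule-Walker equations for an AR(p) process read, in matrix form,
  Gamma_p phi = r_p,   with   (Gamma_p)_{ij} = gamma(|i - j|),
                       (r_p)_i = gamma(i),   i,j = 1..p.
Substitute the sample gammas (Toeplitz matrix and right-hand side of size 2):
  Gamma_p = [[5.275, 3.7707], [3.7707, 5.275]]
  r_p     = [3.7707, 3.9181]
Written out:
  5.275 phi_1 + 3.7707 phi_2 = 3.7707
  3.7707 phi_1 + 5.275 phi_2 = 3.9181
Solve by Cramer's rule:
  det = gamma(0)^2 - gamma(1)^2 = (5.275)^2 - (3.7707)^2 = 27.825625 - 14.21817849 = 13.60744651
  phi_hat_1 = [gamma(1) gamma(0) - gamma(1) gamma(2)] / det = [(3.7707)(5.275) - (3.7707)(3.9181)] / 13.60744651 = 5.11646283 / 13.60744651 = 0.376
  phi_hat_2 = [gamma(0) gamma(2) - gamma(1)^2] / det = [(5.275)(3.9181) - (3.7707)^2] / 13.60744651 = 6.44979901 / 13.60744651 = 0.474
So phi_hat = [0.3760, 0.4740].
Therefore phi_hat_1 = 0.3760.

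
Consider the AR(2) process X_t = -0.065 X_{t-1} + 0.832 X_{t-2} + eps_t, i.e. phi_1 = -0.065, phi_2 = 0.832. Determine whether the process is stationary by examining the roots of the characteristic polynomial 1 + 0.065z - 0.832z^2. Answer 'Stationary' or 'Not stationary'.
\text{Stationary}

The AR(p) characteristic polynomial is P(z) = 1 + 0.065z - 0.832z^2.
Stationarity requires all roots to lie outside the unit circle, i.e. |z| > 1 for every root.
Set 1 + (0.065) z + (-0.832) z^2 = 0, i.e. a z^2 + b z + c = 0 with a = -0.832, b = 0.065, c = 1.
Discriminant D = b^2 - 4ac = (0.065)^2 - 4*(-0.832)*1 = 0.004225 - (-3.328) = 3.332225.
D >= 0, so the roots are real: z = (-b +/- sqrt(D)) / (2a) = (-0.065 +/- 1.825438) / (-1.664).
  z_1 = (-0.065 + 1.825438) / (-1.664) = -1.058,   |z_1| = 1.058.
  z_2 = (-0.065 - 1.825438) / (-1.664) = 1.1361,   |z_2| = 1.1361.
Moduli of all roots: 1.0580, 1.1361.
All moduli strictly greater than 1? Yes.
Verdict: Stationary.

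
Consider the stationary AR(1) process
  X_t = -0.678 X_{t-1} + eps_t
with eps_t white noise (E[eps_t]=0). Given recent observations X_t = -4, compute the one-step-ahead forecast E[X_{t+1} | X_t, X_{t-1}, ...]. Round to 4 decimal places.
E[X_{t+1} \mid \mathcal F_t] = 2.7120

For an AR(p) model X_t = c + sum_i phi_i X_{t-i} + eps_t, the
one-step-ahead conditional mean is
  E[X_{t+1} | X_t, ...] = c + sum_i phi_i X_{t+1-i}.
Substitute known values:
  E[X_{t+1} | ...] = (-0.678) * (-4)
                   = 2.7120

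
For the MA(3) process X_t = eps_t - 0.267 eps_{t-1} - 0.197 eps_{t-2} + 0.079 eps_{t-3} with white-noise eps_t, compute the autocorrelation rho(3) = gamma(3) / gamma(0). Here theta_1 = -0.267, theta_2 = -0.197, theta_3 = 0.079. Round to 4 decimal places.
\rho(3) = 0.0708

For an MA(q) process with theta_0 = 1, the autocovariance is
  gamma(k) = sigma^2 * sum_{i=0..q-k} theta_i * theta_{i+k},
and rho(k) = gamma(k) / gamma(0). Sigma^2 cancels.
  numerator   = (1)*(0.079) = 0.079.
  denominator = (1)^2 + (-0.267)^2 + (-0.197)^2 + (0.079)^2 = 1.116339.
  rho(3) = 0.079 / 1.116339 = 0.0708.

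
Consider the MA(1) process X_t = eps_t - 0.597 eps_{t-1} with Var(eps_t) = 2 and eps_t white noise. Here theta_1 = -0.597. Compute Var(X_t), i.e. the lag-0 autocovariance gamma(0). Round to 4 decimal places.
\gamma(0) = 2.7128

For an MA(q) process X_t = eps_t + sum_i theta_i eps_{t-i} with
Var(eps_t) = sigma^2, the variance is
  gamma(0) = sigma^2 * (1 + sum_i theta_i^2).
  sum_i theta_i^2 = (-0.597)^2 = 0.356409.
  gamma(0) = 2 * (1 + 0.356409) = 2 * 1.356409 = 2.712818, which rounds to 2.7128.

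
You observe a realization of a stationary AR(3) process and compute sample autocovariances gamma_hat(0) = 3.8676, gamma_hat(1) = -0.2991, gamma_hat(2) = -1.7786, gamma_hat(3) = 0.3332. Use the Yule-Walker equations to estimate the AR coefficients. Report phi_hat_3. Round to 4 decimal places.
\hat\phi_{3} = -0.0030

The Yule-Walker equations for an AR(p) process read, in matrix form,
  Gamma_p phi = r_p,   with   (Gamma_p)_{ij} = gamma(|i - j|),
                       (r_p)_i = gamma(i),   i,j = 1..p.
Substitute the sample gammas (Toeplitz matrix and right-hand side of size 3):
  Gamma_p = [[3.8676, -0.2991, -1.7786], [-0.2991, 3.8676, -0.2991], [-1.7786, -0.2991, 3.8676]]
  r_p     = [-0.2991, -1.7786, 0.3332]
Written out (R1..R3):
  (R1) 3.8676 phi_1 - 0.2991 phi_2 - 1.7786 phi_3 = -0.2991
  (R2) -0.2991 phi_1 + 3.8676 phi_2 - 0.2991 phi_3 = -1.7786
  (R3) -1.7786 phi_1 - 0.2991 phi_2 + 3.8676 phi_3 = 0.3332
Gaussian elimination:
  R2 <- R2 - (-0.2991/3.8676) R1 = R2 - (-0.077335) R1:  3.844469 phi_2 - 0.436648 phi_3 = -1.801731
  R3 <- R3 - (-1.7786/3.8676) R1 = R3 - (-0.459872) R1:  -0.436648 phi_2 + 3.049672 phi_3 = 0.195652
  R3 <- R3 - (-0.436648/3.844469) R2 = R3 - (-0.113578) R2:  3.000078 phi_3 = -0.008985
Back-substitution:
  phi_hat_3 = -0.008985 / 3.000078 = -0.002995
  phi_hat_2 = (-1.801731 - (-0.436648)(-0.002995)) / 3.844469 = -0.468995
  phi_hat_1 = (-0.2991 - (-0.2991)(-0.468995) - (-1.7786)(-0.002995)) / 3.8676 = -0.114982
So phi_hat = [-0.1150, -0.4690, -0.0030].
Therefore phi_hat_3 = -0.0030.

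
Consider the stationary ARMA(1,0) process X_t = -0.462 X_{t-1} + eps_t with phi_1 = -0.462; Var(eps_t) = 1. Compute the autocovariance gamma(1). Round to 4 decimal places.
\gamma(1) = -0.5874

Multiply the model equation by X_{t-k} and take expectations. With theta_0 = psi_0 = 1 and psi_j the MA(infinity) weights, this gives
  gamma(k) - sum_i phi_i gamma(k-i) = c_k,
  c_k = sigma^2 * sum_{j=k..q} theta_j psi_{j-k}   (c_k = 0 for k > q),
using gamma(-m) = gamma(m).
Pure AR (q = 0): c_0 = sigma^2 = 1, c_k = 0 for k >= 1.
Equations for k = 0 and k = 1 (AR order 1):
  gamma(0) = phi_1 gamma(1) + c_0
  gamma(1) = phi_1 gamma(0) + c_1
Substituting the second into the first: gamma(0) (1 - phi_1^2) = c_0 + phi_1 c_1, so
  gamma(0) = c_0 / (1 - phi_1^2) = 1 / (1 - (-0.462)^2) = 1 / 0.786556 = 1.271365.
  gamma(1) = phi_1 gamma(0) = (-0.462)(1.271365) = -0.587371.
Therefore gamma(1) = -0.5874 (to 4 decimal places).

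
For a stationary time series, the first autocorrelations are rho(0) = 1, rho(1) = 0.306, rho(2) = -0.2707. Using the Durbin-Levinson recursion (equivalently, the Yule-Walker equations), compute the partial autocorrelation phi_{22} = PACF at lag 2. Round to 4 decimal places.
\phi_{22} = -0.4020

The PACF at lag k is phi_{kk}, the last component of the solution
to the Yule-Walker system G_k phi = r_k where
  (G_k)_{ij} = rho(|i - j|), (r_k)_i = rho(i), i,j = 1..k.
Equivalently, Durbin-Levinson gives phi_{kk} iteratively:
  phi_{11} = rho(1)
  phi_{kk} = [rho(k) - sum_{j=1..k-1} phi_{k-1,j} rho(k-j)]
            / [1 - sum_{j=1..k-1} phi_{k-1,j} rho(j)],
  phi_{k,j} = phi_{k-1,j} - phi_{kk} phi_{k-1,k-j},  j = 1..k-1.
Step k = 1:
  phi_11 = rho(1) = 0.306.
Step k = 2:
  phi_22 = [rho(2) - phi_11 rho(1)] / [1 - phi_11 rho(1)] = [-0.2707 - (0.306)(0.306)] / [1 - (0.306)(0.306)]
         = -0.364336 / 0.906364 = -0.402.
Therefore phi_{22} = -0.4020.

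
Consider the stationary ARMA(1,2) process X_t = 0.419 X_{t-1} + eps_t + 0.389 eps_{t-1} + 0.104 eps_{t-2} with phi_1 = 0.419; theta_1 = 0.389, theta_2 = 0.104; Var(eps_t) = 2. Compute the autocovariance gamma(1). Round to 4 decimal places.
\gamma(1) = 2.5302

Multiply the model equation by X_{t-k} and take expectations. With theta_0 = psi_0 = 1 and psi_j the MA(infinity) weights, this gives
  gamma(k) - sum_i phi_i gamma(k-i) = c_k,
  c_k = sigma^2 * sum_{j=k..q} theta_j psi_{j-k}   (c_k = 0 for k > q),
using gamma(-m) = gamma(m).
psi-weights needed (psi_j = theta_j + sum_i phi_i psi_{j-i}):
  psi_1 = theta_1 + phi_1 = 0.389 + (0.419) = 0.808
  psi_2 = theta_2 + phi_1 psi_1 = 0.104 + (0.419)(0.808) = 0.442552
Right-hand sides:
  c_0 = sigma^2 (1 + theta_1 psi_1 + theta_2 psi_2) = 2 * (1 + (0.389)(0.808) + (0.104)(0.442552)) = 2 * 1.360337 = 2.720675
  c_1 = sigma^2 (theta_1 + theta_2 psi_1) = 2 * (0.389 + (0.104)(0.808)) = 0.946064
  c_2 = sigma^2 theta_2 = 2 * (0.104) = 0.208
Equations for k = 0 and k = 1 (AR order 1):
  gamma(0) = phi_1 gamma(1) + c_0
  gamma(1) = phi_1 gamma(0) + c_1
Substituting the second into the first: gamma(0) (1 - phi_1^2) = c_0 + phi_1 c_1, so
  gamma(0) = (c_0 + phi_1 c_1) / (1 - phi_1^2) = (2.720675 + (0.419)(0.946064)) / (1 - (0.419)^2) = 3.117076 / 0.824439 = 3.780844.
  gamma(1) = phi_1 gamma(0) + c_1 = (0.419)(3.780844) + (0.946064) = 2.530238.
Therefore gamma(1) = 2.5302 (to 4 decimal places).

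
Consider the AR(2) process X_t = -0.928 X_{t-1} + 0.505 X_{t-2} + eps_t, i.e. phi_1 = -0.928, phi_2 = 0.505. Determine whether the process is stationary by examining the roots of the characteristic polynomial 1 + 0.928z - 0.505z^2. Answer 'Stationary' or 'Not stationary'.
\text{Not stationary}

The AR(p) characteristic polynomial is P(z) = 1 + 0.928z - 0.505z^2.
Stationarity requires all roots to lie outside the unit circle, i.e. |z| > 1 for every root.
Set 1 + (0.928) z + (-0.505) z^2 = 0, i.e. a z^2 + b z + c = 0 with a = -0.505, b = 0.928, c = 1.
Discriminant D = b^2 - 4ac = (0.928)^2 - 4*(-0.505)*1 = 0.861184 - (-2.02) = 2.881184.
D >= 0, so the roots are real: z = (-b +/- sqrt(D)) / (2a) = (-0.928 +/- 1.697405) / (-1.01).
  z_1 = (-0.928 + 1.697405) / (-1.01) = -0.7618,   |z_1| = 0.7618.
  z_2 = (-0.928 - 1.697405) / (-1.01) = 2.5994,   |z_2| = 2.5994.
Moduli of all roots: 0.7618, 2.5994.
All moduli strictly greater than 1? No.
Verdict: Not stationary.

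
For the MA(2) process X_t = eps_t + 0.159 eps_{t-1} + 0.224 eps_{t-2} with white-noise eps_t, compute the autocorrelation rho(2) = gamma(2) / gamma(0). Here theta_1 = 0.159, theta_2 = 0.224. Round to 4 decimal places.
\rho(2) = 0.2083

For an MA(q) process with theta_0 = 1, the autocovariance is
  gamma(k) = sigma^2 * sum_{i=0..q-k} theta_i * theta_{i+k},
and rho(k) = gamma(k) / gamma(0). Sigma^2 cancels.
  numerator   = (1)*(0.224) = 0.224.
  denominator = (1)^2 + (0.159)^2 + (0.224)^2 = 1.075457.
  rho(2) = 0.224 / 1.075457 = 0.2083.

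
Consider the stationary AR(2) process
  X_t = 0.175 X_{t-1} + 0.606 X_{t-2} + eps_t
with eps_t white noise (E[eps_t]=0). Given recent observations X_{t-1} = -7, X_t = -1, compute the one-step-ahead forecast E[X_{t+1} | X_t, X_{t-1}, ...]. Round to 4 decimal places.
E[X_{t+1} \mid \mathcal F_t] = -4.4170

For an AR(p) model X_t = c + sum_i phi_i X_{t-i} + eps_t, the
one-step-ahead conditional mean is
  E[X_{t+1} | X_t, ...] = c + sum_i phi_i X_{t+1-i}.
Substitute known values:
  E[X_{t+1} | ...] = (0.175) * (-1) + (0.606) * (-7)
                   = -4.4170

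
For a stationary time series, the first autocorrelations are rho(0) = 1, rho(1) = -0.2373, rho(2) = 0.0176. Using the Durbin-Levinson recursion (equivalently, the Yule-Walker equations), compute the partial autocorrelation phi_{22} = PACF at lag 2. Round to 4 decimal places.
\phi_{22} = -0.0410

The PACF at lag k is phi_{kk}, the last component of the solution
to the Yule-Walker system G_k phi = r_k where
  (G_k)_{ij} = rho(|i - j|), (r_k)_i = rho(i), i,j = 1..k.
Equivalently, Durbin-Levinson gives phi_{kk} iteratively:
  phi_{11} = rho(1)
  phi_{kk} = [rho(k) - sum_{j=1..k-1} phi_{k-1,j} rho(k-j)]
            / [1 - sum_{j=1..k-1} phi_{k-1,j} rho(j)],
  phi_{k,j} = phi_{k-1,j} - phi_{kk} phi_{k-1,k-j},  j = 1..k-1.
Step k = 1:
  phi_11 = rho(1) = -0.2373.
Step k = 2:
  phi_22 = [rho(2) - phi_11 rho(1)] / [1 - phi_11 rho(1)] = [0.0176 - (-0.2373)(-0.2373)] / [1 - (-0.2373)(-0.2373)]
         = -0.03871129 / 0.94368871 = -0.041.
Therefore phi_{22} = -0.0410.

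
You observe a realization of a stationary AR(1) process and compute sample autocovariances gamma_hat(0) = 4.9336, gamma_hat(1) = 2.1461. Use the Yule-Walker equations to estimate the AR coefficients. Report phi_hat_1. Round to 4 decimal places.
\hat\phi_{1} = 0.4350

The Yule-Walker equations for an AR(p) process read, in matrix form,
  Gamma_p phi = r_p,   with   (Gamma_p)_{ij} = gamma(|i - j|),
                       (r_p)_i = gamma(i),   i,j = 1..p.
Substitute the sample gammas (Toeplitz matrix and right-hand side of size 1):
  Gamma_p = [[4.9336]]
  r_p     = [2.1461]
With p = 1 this is the single equation gamma(0) phi_1 = gamma(1):
  phi_hat_1 = gamma(1) / gamma(0) = 2.1461 / 4.9336 = 0.4350.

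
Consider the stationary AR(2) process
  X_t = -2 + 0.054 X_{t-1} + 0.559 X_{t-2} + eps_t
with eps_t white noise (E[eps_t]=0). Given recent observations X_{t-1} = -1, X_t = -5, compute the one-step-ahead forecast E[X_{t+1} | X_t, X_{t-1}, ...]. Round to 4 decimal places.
E[X_{t+1} \mid \mathcal F_t] = -2.8290

For an AR(p) model X_t = c + sum_i phi_i X_{t-i} + eps_t, the
one-step-ahead conditional mean is
  E[X_{t+1} | X_t, ...] = c + sum_i phi_i X_{t+1-i}.
Substitute known values:
  E[X_{t+1} | ...] = -2 + (0.054) * (-5) + (0.559) * (-1)
                   = -2.8290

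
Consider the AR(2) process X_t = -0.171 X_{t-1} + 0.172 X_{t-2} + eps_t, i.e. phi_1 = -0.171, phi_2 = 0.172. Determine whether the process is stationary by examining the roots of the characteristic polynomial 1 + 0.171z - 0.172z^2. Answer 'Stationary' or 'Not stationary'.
\text{Stationary}

The AR(p) characteristic polynomial is P(z) = 1 + 0.171z - 0.172z^2.
Stationarity requires all roots to lie outside the unit circle, i.e. |z| > 1 for every root.
Set 1 + (0.171) z + (-0.172) z^2 = 0, i.e. a z^2 + b z + c = 0 with a = -0.172, b = 0.171, c = 1.
Discriminant D = b^2 - 4ac = (0.171)^2 - 4*(-0.172)*1 = 0.029241 - (-0.688) = 0.717241.
D >= 0, so the roots are real: z = (-b +/- sqrt(D)) / (2a) = (-0.171 +/- 0.846901) / (-0.344).
  z_1 = (-0.171 + 0.846901) / (-0.344) = -1.9648,   |z_1| = 1.9648.
  z_2 = (-0.171 - 0.846901) / (-0.344) = 2.959,   |z_2| = 2.959.
Moduli of all roots: 1.9648, 2.9590.
All moduli strictly greater than 1? Yes.
Verdict: Stationary.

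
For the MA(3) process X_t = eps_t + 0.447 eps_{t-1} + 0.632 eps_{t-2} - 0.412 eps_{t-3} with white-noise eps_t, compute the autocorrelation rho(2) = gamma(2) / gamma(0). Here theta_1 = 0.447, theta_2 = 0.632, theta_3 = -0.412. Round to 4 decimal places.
\rho(2) = 0.2532

For an MA(q) process with theta_0 = 1, the autocovariance is
  gamma(k) = sigma^2 * sum_{i=0..q-k} theta_i * theta_{i+k},
and rho(k) = gamma(k) / gamma(0). Sigma^2 cancels.
  numerator   = (1)*(0.632) + (0.447)*(-0.412) = 0.447836.
  denominator = (1)^2 + (0.447)^2 + (0.632)^2 + (-0.412)^2 = 1.768977.
  rho(2) = 0.447836 / 1.768977 = 0.2532.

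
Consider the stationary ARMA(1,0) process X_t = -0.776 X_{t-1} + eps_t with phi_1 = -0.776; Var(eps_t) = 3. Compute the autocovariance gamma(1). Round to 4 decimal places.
\gamma(1) = -5.8518

Multiply the model equation by X_{t-k} and take expectations. With theta_0 = psi_0 = 1 and psi_j the MA(infinity) weights, this gives
  gamma(k) - sum_i phi_i gamma(k-i) = c_k,
  c_k = sigma^2 * sum_{j=k..q} theta_j psi_{j-k}   (c_k = 0 for k > q),
using gamma(-m) = gamma(m).
Pure AR (q = 0): c_0 = sigma^2 = 3, c_k = 0 for k >= 1.
Equations for k = 0 and k = 1 (AR order 1):
  gamma(0) = phi_1 gamma(1) + c_0
  gamma(1) = phi_1 gamma(0) + c_1
Substituting the second into the first: gamma(0) (1 - phi_1^2) = c_0 + phi_1 c_1, so
  gamma(0) = c_0 / (1 - phi_1^2) = 3 / (1 - (-0.776)^2) = 3 / 0.397824 = 7.541023.
  gamma(1) = phi_1 gamma(0) = (-0.776)(7.541023) = -5.851834.
Therefore gamma(1) = -5.8518 (to 4 decimal places).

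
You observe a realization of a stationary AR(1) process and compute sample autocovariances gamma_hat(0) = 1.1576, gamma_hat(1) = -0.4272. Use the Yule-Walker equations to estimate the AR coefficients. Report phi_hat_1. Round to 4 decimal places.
\hat\phi_{1} = -0.3690

The Yule-Walker equations for an AR(p) process read, in matrix form,
  Gamma_p phi = r_p,   with   (Gamma_p)_{ij} = gamma(|i - j|),
                       (r_p)_i = gamma(i),   i,j = 1..p.
Substitute the sample gammas (Toeplitz matrix and right-hand side of size 1):
  Gamma_p = [[1.1576]]
  r_p     = [-0.4272]
With p = 1 this is the single equation gamma(0) phi_1 = gamma(1):
  phi_hat_1 = gamma(1) / gamma(0) = -0.4272 / 1.1576 = -0.3690.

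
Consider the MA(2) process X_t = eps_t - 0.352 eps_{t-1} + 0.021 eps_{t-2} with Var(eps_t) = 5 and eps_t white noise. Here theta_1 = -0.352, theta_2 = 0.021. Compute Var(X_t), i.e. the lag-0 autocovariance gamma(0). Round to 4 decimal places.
\gamma(0) = 5.6217

For an MA(q) process X_t = eps_t + sum_i theta_i eps_{t-i} with
Var(eps_t) = sigma^2, the variance is
  gamma(0) = sigma^2 * (1 + sum_i theta_i^2).
  sum_i theta_i^2 = (-0.352)^2 + (0.021)^2 = 0.123904 + 0.000441 = 0.124345.
  gamma(0) = 5 * (1 + 0.124345) = 5 * 1.124345 = 5.621725, which rounds to 5.6217.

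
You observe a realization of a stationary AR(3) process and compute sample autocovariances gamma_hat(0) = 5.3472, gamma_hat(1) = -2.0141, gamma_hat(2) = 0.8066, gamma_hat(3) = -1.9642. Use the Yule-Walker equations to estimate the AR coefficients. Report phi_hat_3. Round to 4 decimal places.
\hat\phi_{3} = -0.3580

The Yule-Walker equations for an AR(p) process read, in matrix form,
  Gamma_p phi = r_p,   with   (Gamma_p)_{ij} = gamma(|i - j|),
                       (r_p)_i = gamma(i),   i,j = 1..p.
Substitute the sample gammas (Toeplitz matrix and right-hand side of size 3):
  Gamma_p = [[5.3472, -2.0141, 0.8066], [-2.0141, 5.3472, -2.0141], [0.8066, -2.0141, 5.3472]]
  r_p     = [-2.0141, 0.8066, -1.9642]
Written out (R1..R3):
  (R1) 5.3472 phi_1 - 2.0141 phi_2 + 0.8066 phi_3 = -2.0141
  (R2) -2.0141 phi_1 + 5.3472 phi_2 - 2.0141 phi_3 = 0.8066
  (R3) 0.8066 phi_1 - 2.0141 phi_2 + 5.3472 phi_3 = -1.9642
Gaussian elimination:
  R2 <- R2 - (-2.0141/5.3472) R1 = R2 - (-0.376664) R1:  4.58856 phi_2 - 1.710282 phi_3 = 0.04796
  R3 <- R3 - (0.8066/5.3472) R1 = R3 - (0.150845) R1:  -1.710282 phi_2 + 5.225528 phi_3 = -1.660382
  R3 <- R3 - (-1.710282/4.58856) R2 = R3 - (-0.372727) R2:  4.588059 phi_3 = -1.642506
Back-substitution:
  phi_hat_3 = -1.642506 / 4.588059 = -0.357996
  phi_hat_2 = (0.04796 - (-1.710282)(-0.357996)) / 4.58856 = -0.122983
  phi_hat_1 = (-2.0141 - (-2.0141)(-0.122983) - (0.8066)(-0.357996)) / 5.3472 = -0.368986
So phi_hat = [-0.3690, -0.1230, -0.3580].
Therefore phi_hat_3 = -0.3580.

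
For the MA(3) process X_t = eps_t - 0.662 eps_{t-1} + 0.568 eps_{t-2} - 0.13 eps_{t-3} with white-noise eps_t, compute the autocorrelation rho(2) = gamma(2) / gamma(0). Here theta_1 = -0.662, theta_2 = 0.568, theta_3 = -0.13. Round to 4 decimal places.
\rho(2) = 0.3679

For an MA(q) process with theta_0 = 1, the autocovariance is
  gamma(k) = sigma^2 * sum_{i=0..q-k} theta_i * theta_{i+k},
and rho(k) = gamma(k) / gamma(0). Sigma^2 cancels.
  numerator   = (1)*(0.568) + (-0.662)*(-0.13) = 0.65406.
  denominator = (1)^2 + (-0.662)^2 + (0.568)^2 + (-0.13)^2 = 1.777768.
  rho(2) = 0.65406 / 1.777768 = 0.3679.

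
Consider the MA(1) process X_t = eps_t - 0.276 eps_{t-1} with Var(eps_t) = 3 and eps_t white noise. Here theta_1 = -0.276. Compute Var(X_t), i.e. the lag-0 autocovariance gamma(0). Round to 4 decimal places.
\gamma(0) = 3.2285

For an MA(q) process X_t = eps_t + sum_i theta_i eps_{t-i} with
Var(eps_t) = sigma^2, the variance is
  gamma(0) = sigma^2 * (1 + sum_i theta_i^2).
  sum_i theta_i^2 = (-0.276)^2 = 0.076176.
  gamma(0) = 3 * (1 + 0.076176) = 3 * 1.076176 = 3.228528, which rounds to 3.2285.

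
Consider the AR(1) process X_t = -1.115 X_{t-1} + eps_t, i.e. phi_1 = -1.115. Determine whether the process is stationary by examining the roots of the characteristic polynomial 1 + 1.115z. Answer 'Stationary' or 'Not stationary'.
\text{Not stationary}

The AR(p) characteristic polynomial is P(z) = 1 + 1.115z.
Stationarity requires all roots to lie outside the unit circle, i.e. |z| > 1 for every root.
This is linear in z: 1 + (1.115) z = 0  =>  z = -1/(1.115) = -0.896861,  |z| = 0.896861.
Moduli of all roots: 0.8969.
All moduli strictly greater than 1? No.
Verdict: Not stationary.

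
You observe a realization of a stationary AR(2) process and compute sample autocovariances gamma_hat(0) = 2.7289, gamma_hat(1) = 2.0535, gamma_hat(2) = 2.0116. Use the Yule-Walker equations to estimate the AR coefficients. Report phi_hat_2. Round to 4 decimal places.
\hat\phi_{2} = 0.3940

The Yule-Walker equations for an AR(p) process read, in matrix form,
  Gamma_p phi = r_p,   with   (Gamma_p)_{ij} = gamma(|i - j|),
                       (r_p)_i = gamma(i),   i,j = 1..p.
Substitute the sample gammas (Toeplitz matrix and right-hand side of size 2):
  Gamma_p = [[2.7289, 2.0535], [2.0535, 2.7289]]
  r_p     = [2.0535, 2.0116]
Written out:
  2.7289 phi_1 + 2.0535 phi_2 = 2.0535
  2.0535 phi_1 + 2.7289 phi_2 = 2.0116
Solve by Cramer's rule:
  det = gamma(0)^2 - gamma(1)^2 = (2.7289)^2 - (2.0535)^2 = 7.44689521 - 4.21686225 = 3.23003296
  phi_hat_1 = [gamma(1) gamma(0) - gamma(1) gamma(2)] / det = [(2.0535)(2.7289) - (2.0535)(2.0116)] / 3.23003296 = 1.47297555 / 3.23003296 = 0.456
  phi_hat_2 = [gamma(0) gamma(2) - gamma(1)^2] / det = [(2.7289)(2.0116) - (2.0535)^2] / 3.23003296 = 1.27259299 / 3.23003296 = 0.394
So phi_hat = [0.4560, 0.3940].
Therefore phi_hat_2 = 0.3940.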